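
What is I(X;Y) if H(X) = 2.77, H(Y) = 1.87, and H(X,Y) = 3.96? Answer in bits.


I(X;Y) = H(X) + H(Y) - H(X,Y) = 2.77 + 1.87 - 3.96 = 0.68

0.68 bits


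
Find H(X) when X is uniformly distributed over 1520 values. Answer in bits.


H = log2(n) = log2(1520) = 10.5699

10.5699 bits


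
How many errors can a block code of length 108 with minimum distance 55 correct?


Correction capability = floor((d-1)/2) = floor((55-1)/2) = 27

27 errors


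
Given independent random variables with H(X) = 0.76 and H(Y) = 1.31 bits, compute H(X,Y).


For independent variables, H(X,Y) = H(X) + H(Y) = 0.76 + 1.31 = 2.07

2.07 bits


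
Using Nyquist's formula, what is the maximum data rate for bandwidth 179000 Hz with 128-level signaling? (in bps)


Rate = 2 * B * log2(M) = 2 * 179000 * 7.0 = 2506000.0

2506000.0 bps


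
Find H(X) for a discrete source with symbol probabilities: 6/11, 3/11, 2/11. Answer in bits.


H = -sum(p_i * log2(p_i)). Terms: -(6/11)*log2(6/11) = 0.476983; -(3/11)*log2(3/11) = 0.511219; -(2/11)*log2(2/11) = 0.447169. H = 0.476983 + 0.511219 + 0.447169 = 1.4354

1.4354 bits


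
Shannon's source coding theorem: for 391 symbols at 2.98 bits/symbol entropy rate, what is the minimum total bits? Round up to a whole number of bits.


Minimum bits >= n * H = 391 * 2.98 = 1165.18, rounded up to a whole number of bits = 1166

1166 bits


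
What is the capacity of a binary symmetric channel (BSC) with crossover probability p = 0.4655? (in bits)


H(p) = -p*log2(p) - (1-p)*log2(1-p) = -0.4655*log2(0.4655) - 0.5345*log2(0.5345) = 0.513515 + 0.483048 = 0.9966. C = 1 - H(p) = 1 - 0.9966 = 0.0034

0.0034 bits


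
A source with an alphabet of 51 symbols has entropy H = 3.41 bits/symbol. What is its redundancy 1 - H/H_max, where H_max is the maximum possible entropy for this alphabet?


H_max = log2(K) = log2(51) = 5.6724 bits/symbol. Redundancy = 1 - H/H_max = 1 - 3.41/5.6724 = 1 - 0.6012 = 0.3988

0.3988


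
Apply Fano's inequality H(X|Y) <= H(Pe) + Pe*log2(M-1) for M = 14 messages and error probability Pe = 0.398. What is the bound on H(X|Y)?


H(Pe) = -Pe*log2(Pe) - (1-Pe)*log2(1-Pe) = -0.398*log2(0.398) - 0.602*log2(0.602) = 0.529006 + 0.440763 = 0.9698. Pe*log2(M-1) = 0.398*log2(13) = 1.472775. Bound = H(Pe) + Pe*log2(M-1) = 0.529006 + 0.440763 + 1.472775 = 2.4425

2.4425 bits


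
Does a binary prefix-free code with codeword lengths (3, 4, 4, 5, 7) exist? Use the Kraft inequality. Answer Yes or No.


Kraft sum = sum(2^(-l_i)) = 0.2891, need <= 1. Result: satisfied (a binary prefix-free code with these lengths exists)

Yes


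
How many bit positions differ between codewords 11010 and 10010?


Count differing positions: . ^ . . . = 1 differences

1


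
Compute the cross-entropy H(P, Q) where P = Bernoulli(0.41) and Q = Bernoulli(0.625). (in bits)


H(P,Q) = -p*log2(q) - (1-p)*log2(1-q). -0.41*log2(0.625) = 0.278009; -0.59*log2(0.375) = 0.834872. H(P,Q) = 0.278009 + 0.834872 = 1.1129

1.1129 bits


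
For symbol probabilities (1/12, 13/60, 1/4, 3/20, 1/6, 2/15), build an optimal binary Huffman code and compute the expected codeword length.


Huffman construction (repeatedly merge the two least-probable nodes; each merge adds 1 bit to every symbol beneath it): 1/12 + 2/15 = 13/60; 3/20 + 1/6 = 19/60; 13/60 + 13/60 = 13/30; 1/4 + 19/60 = 17/30; 13/30 + 17/30 = 1. Resulting codeword lengths (in the order the probabilities were given): (3, 2, 2, 3, 3, 3). L_avg = sum(p_i * l_i) = 1/12*3 + 13/60*2 + 1/4*2 + 3/20*3 + 1/6*3 + 2/15*3 = 38/15 = 2.5333

2.5333 bits


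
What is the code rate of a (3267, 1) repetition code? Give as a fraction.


Rate = k/n = 1/3267

1/3267


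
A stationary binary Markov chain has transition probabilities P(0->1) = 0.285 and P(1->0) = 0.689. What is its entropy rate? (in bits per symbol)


Stationary distribution: pi_0 = p10/(p01+p10) = 0.7074, pi_1 = 0.2926. Entropy rate H' = pi_0*H(p01) + pi_1*H(p10) = 0.7074*0.8622 + 0.2926*0.8943 = 0.8716

0.8716 bits/symbol


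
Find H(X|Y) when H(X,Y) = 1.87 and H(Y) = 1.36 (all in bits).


H(X|Y) = H(X,Y) - H(Y) = 1.87 - 1.36 = 0.51

0.51 bits


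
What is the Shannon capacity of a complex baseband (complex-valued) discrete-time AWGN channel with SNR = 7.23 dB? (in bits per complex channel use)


SNR_linear = 10^(7.23/10) = 5.2845; C = log2(1 + SNR_linear) = log2(1 + 5.2845) = 2.6518

2.6518 bits/channel use


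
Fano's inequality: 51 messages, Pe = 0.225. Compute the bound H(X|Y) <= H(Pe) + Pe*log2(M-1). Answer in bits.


H(Pe) = -Pe*log2(Pe) - (1-Pe)*log2(1-Pe) = -0.225*log2(0.225) - 0.775*log2(0.775) = 0.484201 + 0.284992 = 0.7692. Pe*log2(M-1) = 0.225*log2(50) = 1.269868. Bound = H(Pe) + Pe*log2(M-1) = 0.484201 + 0.284992 + 1.269868 = 2.0391

2.0391 bits


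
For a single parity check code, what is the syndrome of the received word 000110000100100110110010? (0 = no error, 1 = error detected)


Syndrome = XOR of all bits = 0 XOR 0 XOR 0 XOR 1 XOR 1 XOR 0 XOR 0 XOR 0 XOR 0 XOR 1 XOR 0 XOR 0 XOR 1 XOR 0 XOR 0 XOR 1 XOR 1 XOR 0 XOR 1 XOR 1 XOR 0 XOR 0 XOR 1 XOR 0 = 1

1


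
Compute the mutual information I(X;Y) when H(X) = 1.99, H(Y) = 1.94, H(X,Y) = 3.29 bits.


I(X;Y) = H(X) + H(Y) - H(X,Y) = 1.99 + 1.94 - 3.29 = 0.64

0.64 bits


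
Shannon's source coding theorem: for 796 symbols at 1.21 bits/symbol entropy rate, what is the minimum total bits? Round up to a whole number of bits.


Minimum bits >= n * H = 796 * 1.21 = 963.16, rounded up to a whole number of bits = 964

964 bits


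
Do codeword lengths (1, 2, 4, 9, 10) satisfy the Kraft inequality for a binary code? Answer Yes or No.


Kraft sum = sum(2^(-l_i)) = 0.8154, need <= 1. Result: satisfied (a binary prefix-free code with these lengths exists)

Yes


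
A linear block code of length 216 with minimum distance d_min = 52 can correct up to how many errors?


Correction capability = floor((d-1)/2) = floor((52-1)/2) = 25

25 errors


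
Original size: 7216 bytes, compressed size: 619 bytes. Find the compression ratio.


Ratio = original / compressed = 7216 / 619 = 11.6575

11.6575


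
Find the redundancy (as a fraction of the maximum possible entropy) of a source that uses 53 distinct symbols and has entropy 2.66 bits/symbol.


H_max = log2(K) = log2(53) = 5.7279 bits/symbol. Redundancy = 1 - H/H_max = 1 - 2.66/5.7279 = 1 - 0.4644 = 0.5356

0.5356


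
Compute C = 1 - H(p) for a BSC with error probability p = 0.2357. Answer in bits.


H(p) = -p*log2(p) - (1-p)*log2(1-p) = -0.2357*log2(0.2357) - 0.7643*log2(0.7643) = 0.491429 + 0.296387 = 0.7878. C = 1 - H(p) = 1 - 0.7878 = 0.2122

0.2122 bits


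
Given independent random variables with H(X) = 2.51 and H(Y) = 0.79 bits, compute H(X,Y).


For independent variables, H(X,Y) = H(X) + H(Y) = 2.51 + 0.79 = 3.3

3.3 bits


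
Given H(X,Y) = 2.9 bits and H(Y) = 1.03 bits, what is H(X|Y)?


H(X|Y) = H(X,Y) - H(Y) = 2.9 - 1.03 = 1.87

1.87 bits


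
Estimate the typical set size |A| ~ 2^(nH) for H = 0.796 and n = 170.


log2|A_typical| = nH = 170 * 0.796 = 135.32, so |A_typical| ~ 2^135.32 = 5.437e+40

5.437e+40


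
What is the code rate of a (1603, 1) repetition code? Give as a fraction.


Rate = k/n = 1/1603

1/1603


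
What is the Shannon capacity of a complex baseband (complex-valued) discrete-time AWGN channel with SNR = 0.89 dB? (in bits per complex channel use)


SNR_linear = 10^(0.89/10) = 1.2274; C = log2(1 + SNR_linear) = log2(1 + 1.2274) = 1.1554

1.1554 bits/channel use


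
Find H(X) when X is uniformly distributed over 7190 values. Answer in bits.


H = log2(n) = log2(7190) = 12.8118

12.8118 bits


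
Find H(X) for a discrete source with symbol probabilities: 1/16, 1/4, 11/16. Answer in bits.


H = -sum(p_i * log2(p_i)). Terms: -(1/16)*log2(1/16) = 0.250000; -(1/4)*log2(1/4) = 0.500000; -(11/16)*log2(11/16) = 0.371641. H = 0.250000 + 0.500000 + 0.371641 = 1.1216

1.1216 bits


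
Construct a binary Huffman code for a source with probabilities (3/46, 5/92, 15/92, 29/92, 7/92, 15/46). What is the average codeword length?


Huffman construction (repeatedly merge the two least-probable nodes; each merge adds 1 bit to every symbol beneath it): 5/92 + 3/46 = 11/92; 7/92 + 11/92 = 9/46; 15/92 + 9/46 = 33/92; 29/92 + 15/46 = 59/92; 33/92 + 59/92 = 1. Resulting codeword lengths (in the order the probabilities were given): (4, 4, 2, 2, 3, 2). L_avg = sum(p_i * l_i) = 3/46*4 + 5/92*4 + 15/92*2 + 29/92*2 + 7/92*3 + 15/46*2 = 213/92 = 2.3152

2.3152 bits


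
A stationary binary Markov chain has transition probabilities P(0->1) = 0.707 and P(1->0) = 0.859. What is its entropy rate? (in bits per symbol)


Stationary distribution: pi_0 = p10/(p01+p10) = 0.5485, pi_1 = 0.4515. Entropy rate H' = pi_0*H(p01) + pi_1*H(p10) = 0.5485*0.8726 + 0.4515*0.5869 = 0.7436

0.7436 bits/symbol


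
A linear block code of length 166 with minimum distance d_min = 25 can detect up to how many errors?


Detection capability = d_min - 1 = 25 - 1 = 24

24 errors


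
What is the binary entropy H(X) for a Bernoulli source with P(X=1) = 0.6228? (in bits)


H = -p*log2(p) - (1-p)*log2(1-p). -0.6228*log2(0.6228) = 0.425472; -0.3772*log2(0.3772) = 0.530569. H = 0.425472 + 0.530569 = 0.956

0.956 bits


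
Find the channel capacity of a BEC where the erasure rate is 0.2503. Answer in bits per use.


C = 1 - epsilon = 1 - 0.2503 = 0.7497

0.7497 bits


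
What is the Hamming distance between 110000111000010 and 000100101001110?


Count differing positions: ^ ^ . ^ . . . ^ . . . ^ ^ . . = 6 differences

6


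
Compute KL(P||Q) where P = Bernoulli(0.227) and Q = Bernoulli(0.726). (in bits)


KL = p*log2(p/q) + (1-p)*log2((1-p)/(1-q)) = 0.227*log2(0.227/0.726) + 0.773*log2(0.773/0.274) = 0.7759

0.7759 bits


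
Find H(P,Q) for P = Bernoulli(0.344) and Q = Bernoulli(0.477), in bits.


H(P,Q) = -p*log2(q) - (1-p)*log2(1-q). -0.344*log2(0.477) = 0.367371; -0.656*log2(0.523) = 0.613437. H(P,Q) = 0.367371 + 0.613437 = 0.9808

0.9808 bits


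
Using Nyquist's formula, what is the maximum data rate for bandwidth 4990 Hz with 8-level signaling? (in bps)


Rate = 2 * B * log2(M) = 2 * 4990 * 3.0 = 29940.0

29940.0 bps


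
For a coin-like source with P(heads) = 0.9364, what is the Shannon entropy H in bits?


H = -p*log2(p) - (1-p)*log2(1-p). -0.9364*log2(0.9364) = 0.088774; -0.0636*log2(0.0636) = 0.252799. H = 0.088774 + 0.252799 = 0.3416

0.3416 bits


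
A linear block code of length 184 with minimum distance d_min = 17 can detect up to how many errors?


Detection capability = d_min - 1 = 17 - 1 = 16

16 errors


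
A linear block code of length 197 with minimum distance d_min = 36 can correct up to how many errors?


Correction capability = floor((d-1)/2) = floor((36-1)/2) = 17

17 errors


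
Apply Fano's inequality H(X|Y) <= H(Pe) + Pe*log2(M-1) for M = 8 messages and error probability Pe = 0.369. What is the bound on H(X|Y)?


H(Pe) = -Pe*log2(Pe) - (1-Pe)*log2(1-Pe) = -0.369*log2(0.369) - 0.631*log2(0.631) = 0.530735 + 0.419166 = 0.9499. Pe*log2(M-1) = 0.369*log2(7) = 1.035914. Bound = H(Pe) + Pe*log2(M-1) = 0.530735 + 0.419166 + 1.035914 = 1.9858

1.9858 bits


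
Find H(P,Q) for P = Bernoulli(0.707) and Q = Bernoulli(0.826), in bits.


H(P,Q) = -p*log2(q) - (1-p)*log2(1-q). -0.707*log2(0.826) = 0.194981; -0.293*log2(0.174) = 0.739192. H(P,Q) = 0.194981 + 0.739192 = 0.9342

0.9342 bits


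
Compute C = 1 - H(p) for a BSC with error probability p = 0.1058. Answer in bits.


H(p) = -p*log2(p) - (1-p)*log2(1-p) = -0.1058*log2(0.1058) - 0.8942*log2(0.8942) = 0.342854 + 0.144262 = 0.4871. C = 1 - H(p) = 1 - 0.4871 = 0.5129

0.5129 bits


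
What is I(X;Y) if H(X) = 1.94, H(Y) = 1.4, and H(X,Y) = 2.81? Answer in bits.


I(X;Y) = H(X) + H(Y) - H(X,Y) = 1.94 + 1.4 - 2.81 = 0.53

0.53 bits


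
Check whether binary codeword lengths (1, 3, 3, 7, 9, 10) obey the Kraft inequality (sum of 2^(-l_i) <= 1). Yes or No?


Kraft sum = sum(2^(-l_i)) = 0.7607, need <= 1. Result: satisfied (a binary prefix-free code with these lengths exists)

Yes


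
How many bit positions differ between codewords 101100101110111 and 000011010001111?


Count differing positions: ^ . ^ ^ ^ ^ ^ ^ ^ ^ ^ ^ . . . = 11 differences

11


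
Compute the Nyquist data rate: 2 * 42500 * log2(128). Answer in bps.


Rate = 2 * B * log2(M) = 2 * 42500 * 7.0 = 595000.0

595000.0 bps


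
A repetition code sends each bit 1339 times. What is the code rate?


Rate = k/n = 1/1339

1/1339


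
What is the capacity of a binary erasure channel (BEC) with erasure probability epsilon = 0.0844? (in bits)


C = 1 - epsilon = 1 - 0.0844 = 0.9156

0.9156 bits


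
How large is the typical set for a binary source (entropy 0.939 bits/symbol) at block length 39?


log2|A_typical| = nH = 39 * 0.939 = 36.621, so |A_typical| ~ 2^36.621 = 1.057e+11

1.057e+11


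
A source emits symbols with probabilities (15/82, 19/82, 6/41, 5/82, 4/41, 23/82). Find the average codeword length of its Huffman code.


Huffman construction (repeatedly merge the two least-probable nodes; each merge adds 1 bit to every symbol beneath it): 5/82 + 4/41 = 13/82; 6/41 + 13/82 = 25/82; 15/82 + 19/82 = 17/41; 23/82 + 25/82 = 24/41; 17/41 + 24/41 = 1. Resulting codeword lengths (in the order the probabilities were given): (2, 2, 3, 4, 4, 2). L_avg = sum(p_i * l_i) = 15/82*2 + 19/82*2 + 6/41*3 + 5/82*4 + 4/41*4 + 23/82*2 = 101/41 = 2.4634

2.4634 bits


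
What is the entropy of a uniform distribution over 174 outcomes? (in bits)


H = log2(n) = log2(174) = 7.4429

7.4429 bits


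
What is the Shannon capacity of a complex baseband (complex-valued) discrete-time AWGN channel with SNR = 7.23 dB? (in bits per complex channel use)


SNR_linear = 10^(7.23/10) = 5.2845; C = log2(1 + SNR_linear) = log2(1 + 5.2845) = 2.6518

2.6518 bits/channel use


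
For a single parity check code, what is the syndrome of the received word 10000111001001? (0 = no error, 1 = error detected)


Syndrome = XOR of all bits = 1 XOR 0 XOR 0 XOR 0 XOR 0 XOR 1 XOR 1 XOR 1 XOR 0 XOR 0 XOR 1 XOR 0 XOR 0 XOR 1 = 0

0


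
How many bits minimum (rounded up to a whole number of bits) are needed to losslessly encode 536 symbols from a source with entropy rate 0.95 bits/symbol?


Minimum bits >= n * H = 536 * 0.95 = 509.2, rounded up to a whole number of bits = 510

510 bits


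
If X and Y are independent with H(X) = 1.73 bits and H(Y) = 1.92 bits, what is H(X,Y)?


For independent variables, H(X,Y) = H(X) + H(Y) = 1.73 + 1.92 = 3.65

3.65 bits


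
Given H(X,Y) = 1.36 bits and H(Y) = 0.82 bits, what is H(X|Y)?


H(X|Y) = H(X,Y) - H(Y) = 1.36 - 0.82 = 0.54

0.54 bits


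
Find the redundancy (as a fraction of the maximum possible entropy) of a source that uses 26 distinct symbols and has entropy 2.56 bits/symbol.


H_max = log2(K) = log2(26) = 4.7004 bits/symbol. Redundancy = 1 - H/H_max = 1 - 2.56/4.7004 = 1 - 0.5446 = 0.4554

0.4554


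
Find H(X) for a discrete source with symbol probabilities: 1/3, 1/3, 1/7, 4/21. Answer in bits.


H = -sum(p_i * log2(p_i)). Terms: -(1/3)*log2(1/3) = 0.528321; -(1/3)*log2(1/3) = 0.528321; -(1/7)*log2(1/7) = 0.401051; -(4/21)*log2(4/21) = 0.455680. H = 0.528321 + 0.528321 + 0.401051 + 0.455680 = 1.9134

1.9134 bits


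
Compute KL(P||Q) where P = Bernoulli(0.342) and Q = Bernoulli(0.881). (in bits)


KL = p*log2(p/q) + (1-p)*log2((1-p)/(1-q)) = 0.342*log2(0.342/0.881) + 0.658*log2(0.658/0.119) = 1.1565

1.1565 bits


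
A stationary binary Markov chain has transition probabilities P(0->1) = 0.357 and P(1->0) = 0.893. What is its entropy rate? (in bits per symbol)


Stationary distribution: pi_0 = p10/(p01+p10) = 0.7144, pi_1 = 0.2856. Entropy rate H' = pi_0*H(p01) + pi_1*H(p10) = 0.7144*0.9402 + 0.2856*0.4908 = 0.8118

0.8118 bits/symbol


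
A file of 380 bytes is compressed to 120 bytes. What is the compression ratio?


Ratio = original / compressed = 380 / 120 = 3.1667

3.1667


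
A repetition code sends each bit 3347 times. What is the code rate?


Rate = k/n = 1/3347

1/3347


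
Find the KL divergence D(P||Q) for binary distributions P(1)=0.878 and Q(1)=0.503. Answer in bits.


KL = p*log2(p/q) + (1-p)*log2((1-p)/(1-q)) = 0.878*log2(0.878/0.503) + 0.122*log2(0.122/0.497) = 0.4584

0.4584 bits


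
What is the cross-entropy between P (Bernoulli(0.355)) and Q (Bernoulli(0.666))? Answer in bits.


H(P,Q) = -p*log2(q) - (1-p)*log2(1-q). -0.355*log2(0.666) = 0.208174; -0.645*log2(0.334) = 1.020442. H(P,Q) = 0.208174 + 1.020442 = 1.2286

1.2286 bits


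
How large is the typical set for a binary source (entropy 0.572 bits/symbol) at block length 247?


log2|A_typical| = nH = 247 * 0.572 = 141.284, so |A_typical| ~ 2^141.284 = 3.394e+42

3.394e+42


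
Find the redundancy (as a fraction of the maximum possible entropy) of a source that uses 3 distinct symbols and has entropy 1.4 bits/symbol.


H_max = log2(K) = log2(3) = 1.585 bits/symbol. Redundancy = 1 - H/H_max = 1 - 1.4/1.585 = 1 - 0.8833 = 0.1167

0.1167


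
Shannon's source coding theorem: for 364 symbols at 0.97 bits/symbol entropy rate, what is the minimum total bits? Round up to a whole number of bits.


Minimum bits >= n * H = 364 * 0.97 = 353.08, rounded up to a whole number of bits = 354

354 bits


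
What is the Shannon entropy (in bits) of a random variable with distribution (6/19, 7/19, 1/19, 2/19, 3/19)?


H = -sum(p_i * log2(p_i)). Terms: -(6/19)*log2(6/19) = 0.525147; -(7/19)*log2(7/19) = 0.530737; -(1/19)*log2(1/19) = 0.223575; -(2/19)*log2(2/19) = 0.341887; -(3/19)*log2(3/19) = 0.420468. H = 0.525147 + 0.530737 + 0.223575 + 0.341887 + 0.420468 = 2.0418

2.0418 bits


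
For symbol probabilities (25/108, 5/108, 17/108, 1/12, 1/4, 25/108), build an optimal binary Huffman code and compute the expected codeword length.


Huffman construction (repeatedly merge the two least-probable nodes; each merge adds 1 bit to every symbol beneath it): 5/108 + 1/12 = 7/54; 7/54 + 17/108 = 31/108; 25/108 + 25/108 = 25/54; 1/4 + 31/108 = 29/54; 25/54 + 29/54 = 1. Resulting codeword lengths (in the order the probabilities were given): (2, 4, 3, 4, 2, 2). L_avg = sum(p_i * l_i) = 25/108*2 + 5/108*4 + 17/108*3 + 1/12*4 + 1/4*2 + 25/108*2 = 29/12 = 2.4167

2.4167 bits


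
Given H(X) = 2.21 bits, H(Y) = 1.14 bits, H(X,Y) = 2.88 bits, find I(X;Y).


I(X;Y) = H(X) + H(Y) - H(X,Y) = 2.21 + 1.14 - 2.88 = 0.47

0.47 bits


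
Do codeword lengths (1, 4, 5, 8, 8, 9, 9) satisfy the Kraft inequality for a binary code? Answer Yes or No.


Kraft sum = sum(2^(-l_i)) = 0.6055, need <= 1. Result: satisfied (a binary prefix-free code with these lengths exists)

Yes


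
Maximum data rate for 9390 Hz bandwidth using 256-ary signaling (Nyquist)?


Rate = 2 * B * log2(M) = 2 * 9390 * 8.0 = 150240.0

150240.0 bps


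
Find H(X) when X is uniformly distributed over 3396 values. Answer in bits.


H = log2(n) = log2(3396) = 11.7296

11.7296 bits


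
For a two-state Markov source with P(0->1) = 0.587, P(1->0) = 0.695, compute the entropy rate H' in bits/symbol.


Stationary distribution: pi_0 = p10/(p01+p10) = 0.5421, pi_1 = 0.4579. Entropy rate H' = pi_0*H(p01) + pi_1*H(p10) = 0.5421*0.978 + 0.4579*0.8873 = 0.9365

0.9365 bits/symbol


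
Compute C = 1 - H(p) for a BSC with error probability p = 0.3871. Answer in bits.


H(p) = -p*log2(p) - (1-p)*log2(1-p) = -0.3871*log2(0.3871) - 0.6129*log2(0.6129) = 0.530026 + 0.432877 = 0.9629. C = 1 - H(p) = 1 - 0.9629 = 0.0371

0.0371 bits


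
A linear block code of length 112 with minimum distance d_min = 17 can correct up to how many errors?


Correction capability = floor((d-1)/2) = floor((17-1)/2) = 8

8 errors


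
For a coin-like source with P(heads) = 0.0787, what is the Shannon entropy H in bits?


H = -p*log2(p) - (1-p)*log2(1-p). -0.0787*log2(0.0787) = 0.288632; -0.9213*log2(0.9213) = 0.108950. H = 0.288632 + 0.108950 = 0.3976

0.3976 bits


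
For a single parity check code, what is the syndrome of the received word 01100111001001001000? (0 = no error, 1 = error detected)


Syndrome = XOR of all bits = 0 XOR 1 XOR 1 XOR 0 XOR 0 XOR 1 XOR 1 XOR 1 XOR 0 XOR 0 XOR 1 XOR 0 XOR 0 XOR 1 XOR 0 XOR 0 XOR 1 XOR 0 XOR 0 XOR 0 = 0

0


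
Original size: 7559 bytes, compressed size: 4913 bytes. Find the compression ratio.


Ratio = original / compressed = 7559 / 4913 = 1.5386

1.5386


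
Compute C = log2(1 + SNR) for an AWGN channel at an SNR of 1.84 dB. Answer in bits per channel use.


SNR_linear = 10^(1.84/10) = 1.5276; C = log2(1 + SNR_linear) = log2(1 + 1.5276) = 1.3377

1.3377 bits/channel use


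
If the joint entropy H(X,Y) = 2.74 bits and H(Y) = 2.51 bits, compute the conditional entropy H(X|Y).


H(X|Y) = H(X,Y) - H(Y) = 2.74 - 2.51 = 0.23

0.23 bits


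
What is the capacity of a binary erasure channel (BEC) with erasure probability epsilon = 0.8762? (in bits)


C = 1 - epsilon = 1 - 0.8762 = 0.1238

0.1238 bits


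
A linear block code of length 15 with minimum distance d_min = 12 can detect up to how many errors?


Detection capability = d_min - 1 = 12 - 1 = 11

11 errors


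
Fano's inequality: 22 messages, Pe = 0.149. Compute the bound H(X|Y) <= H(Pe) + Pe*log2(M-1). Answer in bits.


H(Pe) = -Pe*log2(Pe) - (1-Pe)*log2(1-Pe) = -0.149*log2(0.149) - 0.851*log2(0.851) = 0.409246 + 0.198086 = 0.6073. Pe*log2(M-1) = 0.149*log2(21) = 0.654455. Bound = H(Pe) + Pe*log2(M-1) = 0.409246 + 0.198086 + 0.654455 = 1.2618

1.2618 bits


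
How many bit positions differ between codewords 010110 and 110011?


Count differing positions: ^ . . ^ . ^ = 3 differences

3


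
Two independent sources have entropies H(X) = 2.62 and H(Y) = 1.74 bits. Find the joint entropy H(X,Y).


For independent variables, H(X,Y) = H(X) + H(Y) = 2.62 + 1.74 = 4.36

4.36 bits


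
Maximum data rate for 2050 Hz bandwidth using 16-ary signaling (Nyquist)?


Rate = 2 * B * log2(M) = 2 * 2050 * 4.0 = 16400.0

16400.0 bps


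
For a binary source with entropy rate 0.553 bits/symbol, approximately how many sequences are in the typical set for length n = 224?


log2|A_typical| = nH = 224 * 0.553 = 123.872, so |A_typical| ~ 2^123.872 = 1.946e+37

1.946e+37


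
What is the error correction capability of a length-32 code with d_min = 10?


Correction capability = floor((d-1)/2) = floor((10-1)/2) = 4

4 errors


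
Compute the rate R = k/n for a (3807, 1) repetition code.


Rate = k/n = 1/3807

1/3807


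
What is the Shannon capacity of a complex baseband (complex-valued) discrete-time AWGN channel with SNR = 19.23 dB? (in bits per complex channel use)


SNR_linear = 10^(19.23/10) = 83.7529; C = log2(1 + SNR_linear) = log2(1 + 83.7529) = 6.4052

6.4052 bits/channel use


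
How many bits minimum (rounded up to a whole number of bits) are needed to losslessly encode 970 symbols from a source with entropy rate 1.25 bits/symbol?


Minimum bits >= n * H = 970 * 1.25 = 1212.5, rounded up to a whole number of bits = 1213

1213 bits


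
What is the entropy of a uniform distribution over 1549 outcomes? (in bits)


H = log2(n) = log2(1549) = 10.5971

10.5971 bits


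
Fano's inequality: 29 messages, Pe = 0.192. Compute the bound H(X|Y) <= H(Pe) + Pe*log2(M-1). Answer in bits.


H(Pe) = -Pe*log2(Pe) - (1-Pe)*log2(1-Pe) = -0.192*log2(0.192) - 0.808*log2(0.808) = 0.457118 + 0.248519 = 0.7056. Pe*log2(M-1) = 0.192*log2(28) = 0.923012. Bound = H(Pe) + Pe*log2(M-1) = 0.457118 + 0.248519 + 0.923012 = 1.6286

1.6286 bits


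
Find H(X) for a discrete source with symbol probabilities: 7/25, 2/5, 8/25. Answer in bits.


H = -sum(p_i * log2(p_i)). Terms: -(7/25)*log2(7/25) = 0.514220; -(2/5)*log2(2/5) = 0.528771; -(8/25)*log2(8/25) = 0.526034. H = 0.514220 + 0.528771 + 0.526034 = 1.569

1.569 bits


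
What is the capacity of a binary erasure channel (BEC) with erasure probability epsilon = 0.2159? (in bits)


C = 1 - epsilon = 1 - 0.2159 = 0.7841

0.7841 bits


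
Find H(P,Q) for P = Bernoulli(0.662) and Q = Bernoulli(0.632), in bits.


H(P,Q) = -p*log2(q) - (1-p)*log2(1-q). -0.662*log2(0.632) = 0.438246; -0.338*log2(0.368) = 0.487471. H(P,Q) = 0.438246 + 0.487471 = 0.9257

0.9257 bits


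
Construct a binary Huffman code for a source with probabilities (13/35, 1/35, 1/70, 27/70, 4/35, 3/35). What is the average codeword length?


Huffman construction (repeatedly merge the two least-probable nodes; each merge adds 1 bit to every symbol beneath it): 1/70 + 1/35 = 3/70; 3/70 + 3/35 = 9/70; 4/35 + 9/70 = 17/70; 17/70 + 13/35 = 43/70; 27/70 + 43/70 = 1. Resulting codeword lengths (in the order the probabilities were given): (2, 5, 5, 1, 3, 4). L_avg = sum(p_i * l_i) = 13/35*2 + 1/35*5 + 1/70*5 + 27/70*1 + 4/35*3 + 3/35*4 = 71/35 = 2.0286

2.0286 bits


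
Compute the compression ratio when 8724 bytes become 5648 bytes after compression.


Ratio = original / compressed = 8724 / 5648 = 1.5446

1.5446


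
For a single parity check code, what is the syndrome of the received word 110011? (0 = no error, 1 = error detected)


Syndrome = XOR of all bits = 1 XOR 1 XOR 0 XOR 0 XOR 1 XOR 1 = 0

0


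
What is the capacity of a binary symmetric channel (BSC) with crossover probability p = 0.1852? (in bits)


H(p) = -p*log2(p) - (1-p)*log2(1-p) = -0.1852*log2(0.1852) - 0.8148*log2(0.8148) = 0.450563 + 0.240759 = 0.6913. C = 1 - H(p) = 1 - 0.6913 = 0.3087

0.3087 bits


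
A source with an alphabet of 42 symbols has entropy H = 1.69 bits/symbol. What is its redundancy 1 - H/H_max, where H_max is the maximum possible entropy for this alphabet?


H_max = log2(K) = log2(42) = 5.3923 bits/symbol. Redundancy = 1 - H/H_max = 1 - 1.69/5.3923 = 1 - 0.3134 = 0.6866

0.6866


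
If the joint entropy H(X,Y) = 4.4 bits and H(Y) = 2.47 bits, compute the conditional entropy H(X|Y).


H(X|Y) = H(X,Y) - H(Y) = 4.4 - 2.47 = 1.93

1.93 bits


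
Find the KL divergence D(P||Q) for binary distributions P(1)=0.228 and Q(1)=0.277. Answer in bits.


KL = p*log2(p/q) + (1-p)*log2((1-p)/(1-q)) = 0.228*log2(0.228/0.277) + 0.772*log2(0.772/0.723) = 0.009

0.009 bits


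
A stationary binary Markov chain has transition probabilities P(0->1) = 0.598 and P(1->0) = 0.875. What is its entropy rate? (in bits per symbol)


Stationary distribution: pi_0 = p10/(p01+p10) = 0.594, pi_1 = 0.406. Entropy rate H' = pi_0*H(p01) + pi_1*H(p10) = 0.594*0.9721 + 0.406*0.5436 = 0.7981

0.7981 bits/symbol


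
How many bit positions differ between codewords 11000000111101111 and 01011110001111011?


Count differing positions: ^ . . ^ ^ ^ ^ . ^ ^ . . ^ . ^ . . = 9 differences

9


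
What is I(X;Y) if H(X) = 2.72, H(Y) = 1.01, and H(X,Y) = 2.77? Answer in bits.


I(X;Y) = H(X) + H(Y) - H(X,Y) = 2.72 + 1.01 - 2.77 = 0.96

0.96 bits


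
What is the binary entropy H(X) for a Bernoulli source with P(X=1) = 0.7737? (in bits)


H = -p*log2(p) - (1-p)*log2(1-p). -0.7737*log2(0.7737) = 0.286388; -0.2263*log2(0.2263) = 0.485117. H = 0.286388 + 0.485117 = 0.7715

0.7715 bits


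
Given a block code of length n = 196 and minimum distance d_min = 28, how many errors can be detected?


Detection capability = d_min - 1 = 28 - 1 = 27

27 errors


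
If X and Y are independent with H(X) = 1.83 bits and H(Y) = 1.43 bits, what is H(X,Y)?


For independent variables, H(X,Y) = H(X) + H(Y) = 1.83 + 1.43 = 3.26

3.26 bits


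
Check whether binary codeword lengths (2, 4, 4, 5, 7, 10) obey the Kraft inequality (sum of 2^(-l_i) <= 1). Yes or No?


Kraft sum = sum(2^(-l_i)) = 0.415, need <= 1. Result: satisfied (a binary prefix-free code with these lengths exists)

Yes


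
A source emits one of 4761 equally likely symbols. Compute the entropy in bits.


H = log2(n) = log2(4761) = 12.217

12.217 bits


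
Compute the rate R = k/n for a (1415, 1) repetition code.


Rate = k/n = 1/1415

1/1415


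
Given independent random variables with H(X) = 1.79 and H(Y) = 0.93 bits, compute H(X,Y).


For independent variables, H(X,Y) = H(X) + H(Y) = 1.79 + 0.93 = 2.72

2.72 bits


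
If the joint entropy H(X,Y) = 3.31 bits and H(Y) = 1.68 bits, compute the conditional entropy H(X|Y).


H(X|Y) = H(X,Y) - H(Y) = 3.31 - 1.68 = 1.63

1.63 bits


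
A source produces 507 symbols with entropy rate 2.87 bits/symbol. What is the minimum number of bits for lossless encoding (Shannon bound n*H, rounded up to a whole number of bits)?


Minimum bits >= n * H = 507 * 2.87 = 1455.09, rounded up to a whole number of bits = 1456

1456 bits


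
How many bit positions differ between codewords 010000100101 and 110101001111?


Count differing positions: ^ . . ^ . ^ ^ . ^ . ^ . = 6 differences

6


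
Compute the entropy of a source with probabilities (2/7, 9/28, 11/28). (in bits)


H = -sum(p_i * log2(p_i)). Terms: -(2/7)*log2(2/7) = 0.516387; -(9/28)*log2(9/28) = 0.526317; -(11/28)*log2(11/28) = 0.529541. H = 0.516387 + 0.526317 + 0.529541 = 1.5722

1.5722 bits


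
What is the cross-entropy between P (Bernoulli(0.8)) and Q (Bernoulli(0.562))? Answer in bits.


H(P,Q) = -p*log2(q) - (1-p)*log2(1-q). -0.8*log2(0.562) = 0.665086; -0.2*log2(0.438) = 0.238199. H(P,Q) = 0.665086 + 0.238199 = 0.9033

0.9033 bits


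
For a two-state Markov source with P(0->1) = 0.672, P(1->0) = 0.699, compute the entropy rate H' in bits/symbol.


Stationary distribution: pi_0 = p10/(p01+p10) = 0.5098, pi_1 = 0.4902. Entropy rate H' = pi_0*H(p01) + pi_1*H(p10) = 0.5098*0.9129 + 0.4902*0.8825 = 0.898

0.898 bits/symbol


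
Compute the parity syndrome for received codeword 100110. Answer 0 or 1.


Syndrome = XOR of all bits = 1 XOR 0 XOR 0 XOR 1 XOR 1 XOR 0 = 1

1


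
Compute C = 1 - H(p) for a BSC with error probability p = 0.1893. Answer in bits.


H(p) = -p*log2(p) - (1-p)*log2(1-p) = -0.1893*log2(0.1893) - 0.8107*log2(0.8107) = 0.454557 + 0.245447 = 0.7. C = 1 - H(p) = 1 - 0.7 = 0.3

0.3 bits


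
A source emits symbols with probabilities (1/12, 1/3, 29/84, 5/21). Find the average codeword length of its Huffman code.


Huffman construction (repeatedly merge the two least-probable nodes; each merge adds 1 bit to every symbol beneath it): 1/12 + 5/21 = 9/28; 9/28 + 1/3 = 55/84; 29/84 + 55/84 = 1. Resulting codeword lengths (in the order the probabilities were given): (3, 2, 1, 3). L_avg = sum(p_i * l_i) = 1/12*3 + 1/3*2 + 29/84*1 + 5/21*3 = 83/42 = 1.9762

1.9762 bits


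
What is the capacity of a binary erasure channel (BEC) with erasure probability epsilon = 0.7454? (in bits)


C = 1 - epsilon = 1 - 0.7454 = 0.2546

0.2546 bits


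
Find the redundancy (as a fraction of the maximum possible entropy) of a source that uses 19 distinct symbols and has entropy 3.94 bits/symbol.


H_max = log2(K) = log2(19) = 4.2479 bits/symbol. Redundancy = 1 - H/H_max = 1 - 3.94/4.2479 = 1 - 0.9275 = 0.0725

0.0725


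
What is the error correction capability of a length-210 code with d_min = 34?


Correction capability = floor((d-1)/2) = floor((34-1)/2) = 16

16 errors


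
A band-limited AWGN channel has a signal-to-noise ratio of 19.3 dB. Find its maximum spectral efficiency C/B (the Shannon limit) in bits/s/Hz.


SNR_linear = 10^(19.3/10) = 85.1138; C/B = log2(1 + SNR_linear) = log2(1 + 85.1138) = 6.4282

6.4282 bits/s/Hz


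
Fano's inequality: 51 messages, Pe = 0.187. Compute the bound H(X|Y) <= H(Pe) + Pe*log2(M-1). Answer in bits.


H(Pe) = -Pe*log2(Pe) - (1-Pe)*log2(1-Pe) = -0.187*log2(0.187) - 0.813*log2(0.813) = 0.452332 + 0.242821 = 0.6952. Pe*log2(M-1) = 0.187*log2(50) = 1.055401. Bound = H(Pe) + Pe*log2(M-1) = 0.452332 + 0.242821 + 1.055401 = 1.7506

1.7506 bits


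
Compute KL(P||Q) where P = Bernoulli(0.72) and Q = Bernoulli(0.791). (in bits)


KL = p*log2(p/q) + (1-p)*log2((1-p)/(1-q)) = 0.72*log2(0.72/0.791) + 0.28*log2(0.28/0.209) = 0.0204

0.0204 bits


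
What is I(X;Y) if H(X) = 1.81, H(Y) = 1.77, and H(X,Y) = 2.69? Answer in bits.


I(X;Y) = H(X) + H(Y) - H(X,Y) = 1.81 + 1.77 - 2.69 = 0.89

0.89 bits


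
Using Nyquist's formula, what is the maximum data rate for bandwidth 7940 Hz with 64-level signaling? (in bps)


Rate = 2 * B * log2(M) = 2 * 7940 * 6.0 = 95280.0

95280.0 bps


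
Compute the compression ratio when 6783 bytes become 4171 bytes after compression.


Ratio = original / compressed = 6783 / 4171 = 1.6262

1.6262


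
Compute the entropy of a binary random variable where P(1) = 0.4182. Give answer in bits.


H = -p*log2(p) - (1-p)*log2(1-p). -0.4182*log2(0.4182) = 0.525985; -0.5818*log2(0.5818) = 0.454621. H = 0.525985 + 0.454621 = 0.9806

0.9806 bits


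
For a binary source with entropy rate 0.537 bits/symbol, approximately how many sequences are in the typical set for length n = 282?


log2|A_typical| = nH = 282 * 0.537 = 151.434, so |A_typical| ~ 2^151.434 = 3.856e+45

3.856e+45


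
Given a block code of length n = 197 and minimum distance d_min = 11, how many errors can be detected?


Detection capability = d_min - 1 = 11 - 1 = 10

10 errors


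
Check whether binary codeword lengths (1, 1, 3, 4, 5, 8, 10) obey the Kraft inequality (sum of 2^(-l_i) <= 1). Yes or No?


Kraft sum = sum(2^(-l_i)) = 1.2236, need <= 1. Result: violated (a binary prefix-free code with these lengths cannot exist)

No


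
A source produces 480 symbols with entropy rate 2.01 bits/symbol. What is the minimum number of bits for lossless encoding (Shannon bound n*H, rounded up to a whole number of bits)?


Minimum bits >= n * H = 480 * 2.01 = 964.8, rounded up to a whole number of bits = 965

965 bits


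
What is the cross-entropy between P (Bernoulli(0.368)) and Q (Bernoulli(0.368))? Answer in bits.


H(P,Q) = -p*log2(q) - (1-p)*log2(1-q). -0.368*log2(0.368) = 0.530738; -0.632*log2(0.632) = 0.418386. H(P,Q) = 0.530738 + 0.418386 = 0.9491

0.9491 bits


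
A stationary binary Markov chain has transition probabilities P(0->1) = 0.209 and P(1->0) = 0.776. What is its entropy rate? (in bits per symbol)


Stationary distribution: pi_0 = p10/(p01+p10) = 0.7878, pi_1 = 0.2122. Entropy rate H' = pi_0*H(p01) + pi_1*H(p10) = 0.7878*0.7396 + 0.2122*0.7674 = 0.7455

0.7455 bits/symbol


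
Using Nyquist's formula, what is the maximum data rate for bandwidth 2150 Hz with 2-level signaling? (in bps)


Rate = 2 * B * log2(M) = 2 * 2150 * 1.0 = 4300.0

4300.0 bps


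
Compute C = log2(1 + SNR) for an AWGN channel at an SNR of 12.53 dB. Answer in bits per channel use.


SNR_linear = 10^(12.53/10) = 17.9061; C = log2(1 + SNR_linear) = log2(1 + 17.9061) = 4.2408

4.2408 bits/channel use


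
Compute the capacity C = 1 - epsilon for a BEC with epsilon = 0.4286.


C = 1 - epsilon = 1 - 0.4286 = 0.5714

0.5714 bits


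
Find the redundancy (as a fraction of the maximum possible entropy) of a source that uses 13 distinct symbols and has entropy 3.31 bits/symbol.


H_max = log2(K) = log2(13) = 3.7004 bits/symbol. Redundancy = 1 - H/H_max = 1 - 3.31/3.7004 = 1 - 0.8945 = 0.1055

0.1055


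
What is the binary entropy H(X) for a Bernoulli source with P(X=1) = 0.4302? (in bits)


H = -p*log2(p) - (1-p)*log2(1-p). -0.4302*log2(0.4302) = 0.523519; -0.5698*log2(0.5698) = 0.462377. H = 0.523519 + 0.462377 = 0.9859

0.9859 bits


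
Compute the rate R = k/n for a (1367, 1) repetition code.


Rate = k/n = 1/1367

1/1367


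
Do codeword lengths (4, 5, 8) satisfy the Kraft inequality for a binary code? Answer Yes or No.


Kraft sum = sum(2^(-l_i)) = 0.0977, need <= 1. Result: satisfied (a binary prefix-free code with these lengths exists)

Yes


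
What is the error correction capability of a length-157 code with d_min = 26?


Correction capability = floor((d-1)/2) = floor((26-1)/2) = 12

12 errors


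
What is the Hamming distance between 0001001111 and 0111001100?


Count differing positions: . ^ ^ . . . . . ^ ^ = 4 differences

4


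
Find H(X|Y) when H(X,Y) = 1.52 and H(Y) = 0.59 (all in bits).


H(X|Y) = H(X,Y) - H(Y) = 1.52 - 0.59 = 0.93

0.93 bits


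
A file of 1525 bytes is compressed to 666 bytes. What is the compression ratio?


Ratio = original / compressed = 1525 / 666 = 2.2898

2.2898


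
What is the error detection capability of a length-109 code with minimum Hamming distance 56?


Detection capability = d_min - 1 = 56 - 1 = 55

55 errors


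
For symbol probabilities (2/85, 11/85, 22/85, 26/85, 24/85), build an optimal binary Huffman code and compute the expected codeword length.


Huffman construction (repeatedly merge the two least-probable nodes; each merge adds 1 bit to every symbol beneath it): 2/85 + 11/85 = 13/85; 13/85 + 22/85 = 7/17; 24/85 + 26/85 = 10/17; 7/17 + 10/17 = 1. Resulting codeword lengths (in the order the probabilities were given): (3, 3, 2, 2, 2). L_avg = sum(p_i * l_i) = 2/85*3 + 11/85*3 + 22/85*2 + 26/85*2 + 24/85*2 = 183/85 = 2.1529

2.1529 bits


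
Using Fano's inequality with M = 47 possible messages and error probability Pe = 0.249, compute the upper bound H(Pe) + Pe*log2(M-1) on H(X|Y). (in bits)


H(Pe) = -Pe*log2(Pe) - (1-Pe)*log2(1-Pe) = -0.249*log2(0.249) - 0.751*log2(0.751) = 0.499440 + 0.310250 = 0.8097. Pe*log2(M-1) = 0.249*log2(46) = 1.375367. Bound = H(Pe) + Pe*log2(M-1) = 0.499440 + 0.310250 + 1.375367 = 2.1851

2.1851 bits


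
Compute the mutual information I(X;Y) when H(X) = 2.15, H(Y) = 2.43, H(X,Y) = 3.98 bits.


I(X;Y) = H(X) + H(Y) - H(X,Y) = 2.15 + 2.43 - 3.98 = 0.6

0.6 bits


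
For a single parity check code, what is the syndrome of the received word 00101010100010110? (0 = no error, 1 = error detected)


Syndrome = XOR of all bits = 0 XOR 0 XOR 1 XOR 0 XOR 1 XOR 0 XOR 1 XOR 0 XOR 1 XOR 0 XOR 0 XOR 0 XOR 1 XOR 0 XOR 1 XOR 1 XOR 0 = 1

1


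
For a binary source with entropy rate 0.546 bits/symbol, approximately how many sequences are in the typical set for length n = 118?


log2|A_typical| = nH = 118 * 0.546 = 64.428, so |A_typical| ~ 2^64.428 = 2.482e+19

2.482e+19


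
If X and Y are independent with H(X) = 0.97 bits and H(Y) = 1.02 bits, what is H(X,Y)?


For independent variables, H(X,Y) = H(X) + H(Y) = 0.97 + 1.02 = 1.99

1.99 bits


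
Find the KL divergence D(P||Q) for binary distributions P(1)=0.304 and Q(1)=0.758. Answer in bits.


KL = p*log2(p/q) + (1-p)*log2((1-p)/(1-q)) = 0.304*log2(0.304/0.758) + 0.696*log2(0.696/0.242) = 0.66

0.66 bits


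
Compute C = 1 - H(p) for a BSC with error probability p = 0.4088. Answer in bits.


H(p) = -p*log2(p) - (1-p)*log2(1-p) = -0.4088*log2(0.4088) - 0.5912*log2(0.5912) = 0.527570 + 0.448296 = 0.9759. C = 1 - H(p) = 1 - 0.9759 = 0.0241

0.0241 bits


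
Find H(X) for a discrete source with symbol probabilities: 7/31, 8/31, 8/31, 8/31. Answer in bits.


H = -sum(p_i * log2(p_i)). Terms: -(7/31)*log2(7/31) = 0.484771; -(8/31)*log2(8/31) = 0.504309; -(8/31)*log2(8/31) = 0.504309; -(8/31)*log2(8/31) = 0.504309. H = 0.484771 + 0.504309 + 0.504309 + 0.504309 = 1.9977

1.9977 bits


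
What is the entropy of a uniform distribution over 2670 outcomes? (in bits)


H = log2(n) = log2(2670) = 11.3826

11.3826 bits


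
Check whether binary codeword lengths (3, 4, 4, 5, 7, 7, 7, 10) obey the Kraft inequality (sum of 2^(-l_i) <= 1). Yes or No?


Kraft sum = sum(2^(-l_i)) = 0.3057, need <= 1. Result: satisfied (a binary prefix-free code with these lengths exists)

Yes


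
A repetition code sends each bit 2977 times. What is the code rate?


Rate = k/n = 1/2977

1/2977


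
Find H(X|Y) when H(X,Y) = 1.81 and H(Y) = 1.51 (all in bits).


H(X|Y) = H(X,Y) - H(Y) = 1.81 - 1.51 = 0.3

0.3 bits
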